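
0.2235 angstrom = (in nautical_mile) 1.207e-14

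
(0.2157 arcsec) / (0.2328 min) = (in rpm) 7.149e-07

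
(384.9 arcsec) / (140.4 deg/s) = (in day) 8.814e-09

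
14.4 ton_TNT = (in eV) 3.76e+29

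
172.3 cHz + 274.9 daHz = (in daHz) 275.1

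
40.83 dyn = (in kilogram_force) 4.164e-05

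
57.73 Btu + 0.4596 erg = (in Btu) 57.73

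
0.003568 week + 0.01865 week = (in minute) 224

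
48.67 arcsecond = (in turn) 3.755e-05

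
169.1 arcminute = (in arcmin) 169.1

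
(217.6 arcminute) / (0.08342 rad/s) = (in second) 0.7588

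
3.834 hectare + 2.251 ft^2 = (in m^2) 3.834e+04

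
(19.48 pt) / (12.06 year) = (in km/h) 6.505e-11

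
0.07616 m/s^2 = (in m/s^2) 0.07616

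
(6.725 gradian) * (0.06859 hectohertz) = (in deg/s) 41.51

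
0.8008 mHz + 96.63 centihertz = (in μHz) 9.671e+05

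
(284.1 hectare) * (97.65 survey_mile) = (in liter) 4.465e+14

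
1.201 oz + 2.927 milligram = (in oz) 1.201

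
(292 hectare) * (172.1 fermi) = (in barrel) 3.161e-06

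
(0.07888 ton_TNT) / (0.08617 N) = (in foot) 1.257e+10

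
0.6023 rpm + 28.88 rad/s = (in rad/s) 28.94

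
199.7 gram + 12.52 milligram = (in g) 199.7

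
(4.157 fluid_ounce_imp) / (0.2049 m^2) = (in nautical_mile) 3.113e-07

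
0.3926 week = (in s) 2.374e+05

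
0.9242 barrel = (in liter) 146.9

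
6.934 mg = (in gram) 0.006934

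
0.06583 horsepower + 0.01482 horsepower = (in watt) 60.14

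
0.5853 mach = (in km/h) 717.5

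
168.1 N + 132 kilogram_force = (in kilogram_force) 149.1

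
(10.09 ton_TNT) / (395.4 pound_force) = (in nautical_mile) 1.296e+04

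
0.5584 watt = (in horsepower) 0.0007488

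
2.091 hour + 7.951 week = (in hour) 1338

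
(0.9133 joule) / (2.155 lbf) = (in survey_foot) 0.3126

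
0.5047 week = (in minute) 5087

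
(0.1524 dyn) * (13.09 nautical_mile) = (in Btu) 3.502e-05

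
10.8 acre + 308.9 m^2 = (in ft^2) 4.738e+05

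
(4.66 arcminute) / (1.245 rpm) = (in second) 0.0104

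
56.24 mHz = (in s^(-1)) 0.05624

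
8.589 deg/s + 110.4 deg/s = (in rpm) 19.83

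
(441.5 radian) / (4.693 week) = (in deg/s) 0.008912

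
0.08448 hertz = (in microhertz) 8.448e+04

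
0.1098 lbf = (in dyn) 4.884e+04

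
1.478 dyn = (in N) 1.478e-05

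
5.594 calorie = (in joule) 23.41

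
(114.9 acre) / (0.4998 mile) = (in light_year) 6.11e-14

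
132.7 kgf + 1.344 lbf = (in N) 1307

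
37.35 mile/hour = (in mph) 37.35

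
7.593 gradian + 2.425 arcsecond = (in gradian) 7.594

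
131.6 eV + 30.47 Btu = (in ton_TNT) 7.683e-06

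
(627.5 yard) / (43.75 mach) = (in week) 6.369e-08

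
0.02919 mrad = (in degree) 0.001672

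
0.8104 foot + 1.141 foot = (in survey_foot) 1.951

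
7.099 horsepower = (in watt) 5294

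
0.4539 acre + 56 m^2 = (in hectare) 0.1893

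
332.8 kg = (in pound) 733.7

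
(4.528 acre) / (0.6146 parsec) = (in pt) 2.739e-09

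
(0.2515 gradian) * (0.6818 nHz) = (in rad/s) 2.693e-12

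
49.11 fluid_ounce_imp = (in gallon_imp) 0.3069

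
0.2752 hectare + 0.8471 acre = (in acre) 1.527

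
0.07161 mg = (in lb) 1.579e-07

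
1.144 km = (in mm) 1.144e+06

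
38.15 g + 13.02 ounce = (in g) 407.3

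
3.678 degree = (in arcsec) 1.324e+04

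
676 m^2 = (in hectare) 0.0676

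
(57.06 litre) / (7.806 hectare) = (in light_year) 7.726e-23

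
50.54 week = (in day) 353.8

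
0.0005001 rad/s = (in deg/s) 0.02865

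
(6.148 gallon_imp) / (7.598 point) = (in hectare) 0.001043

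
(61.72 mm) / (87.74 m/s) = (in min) 1.172e-05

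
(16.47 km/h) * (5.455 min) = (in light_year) 1.583e-13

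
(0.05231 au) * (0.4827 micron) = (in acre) 0.9334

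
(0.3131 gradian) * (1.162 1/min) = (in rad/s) 9.525e-05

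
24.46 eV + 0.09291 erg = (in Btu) 8.806e-12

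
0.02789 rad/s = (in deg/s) 1.598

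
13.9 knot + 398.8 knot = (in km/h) 764.3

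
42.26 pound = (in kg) 19.17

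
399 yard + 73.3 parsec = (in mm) 2.262e+21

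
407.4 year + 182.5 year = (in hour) 5.168e+06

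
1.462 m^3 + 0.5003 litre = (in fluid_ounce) 4.945e+04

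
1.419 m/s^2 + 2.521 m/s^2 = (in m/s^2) 3.94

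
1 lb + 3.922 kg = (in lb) 9.647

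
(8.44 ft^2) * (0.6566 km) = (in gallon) 1.36e+05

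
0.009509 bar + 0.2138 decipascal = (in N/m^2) 950.9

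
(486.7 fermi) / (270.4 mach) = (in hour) 1.468e-21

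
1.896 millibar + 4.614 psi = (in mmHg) 240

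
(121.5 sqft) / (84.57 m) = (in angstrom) 1.335e+09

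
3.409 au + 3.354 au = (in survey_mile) 6.287e+08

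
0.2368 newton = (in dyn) 2.368e+04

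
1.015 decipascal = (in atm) 1.002e-06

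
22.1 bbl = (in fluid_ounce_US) 1.188e+05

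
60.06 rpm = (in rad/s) 6.289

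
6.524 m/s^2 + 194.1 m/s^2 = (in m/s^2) 200.6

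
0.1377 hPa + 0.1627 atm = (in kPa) 16.5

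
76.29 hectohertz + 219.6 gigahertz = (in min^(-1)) 1.318e+13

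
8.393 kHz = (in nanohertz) 8.393e+12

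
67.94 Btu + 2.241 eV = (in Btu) 67.94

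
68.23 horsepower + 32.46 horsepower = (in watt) 7.508e+04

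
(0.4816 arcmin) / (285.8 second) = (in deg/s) 2.808e-05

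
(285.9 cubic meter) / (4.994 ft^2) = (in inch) 2.426e+04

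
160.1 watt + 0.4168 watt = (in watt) 160.5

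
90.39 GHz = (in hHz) 9.039e+08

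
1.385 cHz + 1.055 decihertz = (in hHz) 0.001193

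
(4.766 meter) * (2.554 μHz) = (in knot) 2.366e-05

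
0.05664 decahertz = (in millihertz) 566.4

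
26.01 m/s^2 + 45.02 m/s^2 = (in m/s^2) 71.03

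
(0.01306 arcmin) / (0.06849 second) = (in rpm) 0.0005297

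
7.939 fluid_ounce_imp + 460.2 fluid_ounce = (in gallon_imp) 3.043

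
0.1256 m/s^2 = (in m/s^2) 0.1256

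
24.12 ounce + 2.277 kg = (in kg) 2.961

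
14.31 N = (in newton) 14.31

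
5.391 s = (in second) 5.391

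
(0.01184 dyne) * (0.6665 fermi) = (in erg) 7.891e-16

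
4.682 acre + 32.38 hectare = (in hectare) 34.27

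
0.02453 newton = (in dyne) 2453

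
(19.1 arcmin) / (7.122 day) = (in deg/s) 5.173e-07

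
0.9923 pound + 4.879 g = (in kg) 0.455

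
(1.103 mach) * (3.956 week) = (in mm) 8.986e+11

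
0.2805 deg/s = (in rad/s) 0.004896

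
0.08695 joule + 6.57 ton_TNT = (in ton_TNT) 6.57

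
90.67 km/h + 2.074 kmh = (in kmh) 92.74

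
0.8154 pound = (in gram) 369.9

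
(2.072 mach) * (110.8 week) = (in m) 4.728e+10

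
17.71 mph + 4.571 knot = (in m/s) 10.27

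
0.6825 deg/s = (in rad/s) 0.01191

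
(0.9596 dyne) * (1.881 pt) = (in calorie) 1.522e-09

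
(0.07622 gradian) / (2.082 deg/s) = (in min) 0.0005491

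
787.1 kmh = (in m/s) 218.6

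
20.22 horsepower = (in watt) 1.508e+04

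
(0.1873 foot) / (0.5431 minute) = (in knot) 0.003406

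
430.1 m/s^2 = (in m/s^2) 430.1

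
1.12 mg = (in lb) 2.469e-06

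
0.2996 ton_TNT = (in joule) 1.254e+09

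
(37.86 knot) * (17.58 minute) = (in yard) 2.247e+04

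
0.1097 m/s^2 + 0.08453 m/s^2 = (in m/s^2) 0.1942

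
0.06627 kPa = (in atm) 0.000654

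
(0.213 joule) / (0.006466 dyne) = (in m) 3.294e+06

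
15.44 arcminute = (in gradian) 0.2859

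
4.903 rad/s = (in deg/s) 280.9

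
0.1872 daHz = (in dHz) 18.72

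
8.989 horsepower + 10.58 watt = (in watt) 6714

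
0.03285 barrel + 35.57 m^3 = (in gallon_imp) 7825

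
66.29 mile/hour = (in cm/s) 2963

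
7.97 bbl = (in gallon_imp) 278.7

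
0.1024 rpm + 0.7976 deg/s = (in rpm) 0.2353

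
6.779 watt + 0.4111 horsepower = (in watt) 313.3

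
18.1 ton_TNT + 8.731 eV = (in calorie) 1.81e+10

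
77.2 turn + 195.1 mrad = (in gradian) 3.089e+04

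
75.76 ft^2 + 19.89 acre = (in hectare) 8.05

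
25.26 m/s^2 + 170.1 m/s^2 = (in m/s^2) 195.4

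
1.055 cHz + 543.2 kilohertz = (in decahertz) 5.432e+04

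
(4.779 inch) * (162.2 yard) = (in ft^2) 193.8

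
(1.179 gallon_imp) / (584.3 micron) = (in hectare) 0.0009173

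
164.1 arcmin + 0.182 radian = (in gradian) 14.63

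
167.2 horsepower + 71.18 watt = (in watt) 1.248e+05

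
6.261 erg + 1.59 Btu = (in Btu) 1.59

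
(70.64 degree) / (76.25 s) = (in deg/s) 0.9264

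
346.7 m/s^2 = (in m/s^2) 346.7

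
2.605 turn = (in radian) 16.37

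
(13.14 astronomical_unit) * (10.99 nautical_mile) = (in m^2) 4.001e+16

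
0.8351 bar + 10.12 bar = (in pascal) 1.096e+06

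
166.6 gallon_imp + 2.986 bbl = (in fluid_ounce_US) 4.166e+04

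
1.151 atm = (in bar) 1.166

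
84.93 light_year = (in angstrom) 8.035e+27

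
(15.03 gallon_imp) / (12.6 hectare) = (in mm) 0.0005423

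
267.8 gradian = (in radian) 4.207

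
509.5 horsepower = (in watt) 3.799e+05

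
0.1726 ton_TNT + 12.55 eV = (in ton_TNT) 0.1726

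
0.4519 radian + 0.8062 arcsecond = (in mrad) 451.9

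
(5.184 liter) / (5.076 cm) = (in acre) 2.524e-05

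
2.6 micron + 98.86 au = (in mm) 1.479e+16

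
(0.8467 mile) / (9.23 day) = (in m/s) 0.001709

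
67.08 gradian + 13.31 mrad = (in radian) 1.067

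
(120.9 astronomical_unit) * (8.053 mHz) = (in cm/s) 1.456e+13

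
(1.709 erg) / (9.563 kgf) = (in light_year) 1.926e-25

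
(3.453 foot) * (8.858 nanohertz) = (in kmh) 3.356e-08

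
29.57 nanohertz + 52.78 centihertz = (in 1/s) 0.5278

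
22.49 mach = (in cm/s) 7.658e+05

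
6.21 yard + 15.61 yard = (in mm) 1.995e+04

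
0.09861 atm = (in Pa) 9992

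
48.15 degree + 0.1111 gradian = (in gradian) 53.61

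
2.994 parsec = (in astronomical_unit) 6.176e+05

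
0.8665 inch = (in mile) 1.368e-05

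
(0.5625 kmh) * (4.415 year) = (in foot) 7.137e+07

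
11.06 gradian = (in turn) 0.02765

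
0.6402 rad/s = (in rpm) 6.113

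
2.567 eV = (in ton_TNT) 9.83e-29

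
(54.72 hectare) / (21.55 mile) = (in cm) 1578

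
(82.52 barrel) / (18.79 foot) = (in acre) 0.0005661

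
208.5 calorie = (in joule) 872.4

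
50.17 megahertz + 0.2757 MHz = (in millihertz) 5.045e+10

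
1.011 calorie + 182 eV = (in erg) 4.23e+07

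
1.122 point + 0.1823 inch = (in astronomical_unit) 3.36e-14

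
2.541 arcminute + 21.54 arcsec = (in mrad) 0.8436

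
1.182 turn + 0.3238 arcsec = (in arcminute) 2.553e+04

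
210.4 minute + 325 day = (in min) 4.682e+05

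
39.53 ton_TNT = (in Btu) 1.568e+08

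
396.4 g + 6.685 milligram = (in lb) 0.8739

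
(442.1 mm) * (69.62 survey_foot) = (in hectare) 0.0009381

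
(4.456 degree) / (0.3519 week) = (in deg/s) 2.094e-05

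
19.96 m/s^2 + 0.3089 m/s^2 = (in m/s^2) 20.27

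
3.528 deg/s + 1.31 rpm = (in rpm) 1.898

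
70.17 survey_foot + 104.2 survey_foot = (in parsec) 1.722e-15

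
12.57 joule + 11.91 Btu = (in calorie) 3006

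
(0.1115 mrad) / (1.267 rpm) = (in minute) 1.401e-05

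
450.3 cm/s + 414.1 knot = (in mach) 0.6389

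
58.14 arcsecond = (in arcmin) 0.969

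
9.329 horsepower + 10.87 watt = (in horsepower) 9.344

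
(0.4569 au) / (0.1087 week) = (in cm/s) 1.04e+08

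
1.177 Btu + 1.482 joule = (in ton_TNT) 2.972e-07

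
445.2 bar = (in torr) 3.339e+05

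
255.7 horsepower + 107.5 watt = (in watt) 1.908e+05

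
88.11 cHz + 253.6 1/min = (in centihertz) 510.8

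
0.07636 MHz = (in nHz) 7.636e+13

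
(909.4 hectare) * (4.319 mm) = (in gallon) 1.038e+07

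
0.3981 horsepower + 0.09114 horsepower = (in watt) 364.8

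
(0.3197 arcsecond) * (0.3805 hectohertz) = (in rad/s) 5.898e-05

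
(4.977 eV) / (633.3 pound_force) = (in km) 2.831e-25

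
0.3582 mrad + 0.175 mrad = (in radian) 0.0005332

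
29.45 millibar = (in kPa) 2.945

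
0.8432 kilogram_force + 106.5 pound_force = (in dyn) 4.82e+07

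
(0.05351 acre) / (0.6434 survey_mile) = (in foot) 0.6861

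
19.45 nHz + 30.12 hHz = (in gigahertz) 3.012e-06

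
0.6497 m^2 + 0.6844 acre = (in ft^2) 2.982e+04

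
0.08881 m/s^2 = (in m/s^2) 0.08881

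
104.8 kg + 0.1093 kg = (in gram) 1.049e+05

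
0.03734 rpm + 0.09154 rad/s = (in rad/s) 0.09545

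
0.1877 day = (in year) 0.0005142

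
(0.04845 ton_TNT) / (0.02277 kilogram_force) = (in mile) 5.641e+05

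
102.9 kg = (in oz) 3630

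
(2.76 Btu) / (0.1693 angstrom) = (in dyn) 1.72e+19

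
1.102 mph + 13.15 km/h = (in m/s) 4.145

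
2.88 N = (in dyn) 2.88e+05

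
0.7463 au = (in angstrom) 1.116e+21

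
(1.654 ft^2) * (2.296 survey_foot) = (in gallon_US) 28.41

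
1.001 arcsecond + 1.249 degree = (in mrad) 21.8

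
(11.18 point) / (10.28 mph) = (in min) 1.43e-05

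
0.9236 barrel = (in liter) 146.8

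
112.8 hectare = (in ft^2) 1.214e+07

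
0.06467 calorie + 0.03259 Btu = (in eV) 2.163e+20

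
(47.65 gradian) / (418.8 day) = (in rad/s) 2.069e-08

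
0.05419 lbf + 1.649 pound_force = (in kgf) 0.7726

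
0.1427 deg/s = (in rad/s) 0.002491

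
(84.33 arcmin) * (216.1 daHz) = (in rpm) 506.2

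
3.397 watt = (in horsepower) 0.004555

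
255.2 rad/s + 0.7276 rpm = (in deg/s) 1.463e+04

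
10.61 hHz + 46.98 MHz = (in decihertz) 4.698e+08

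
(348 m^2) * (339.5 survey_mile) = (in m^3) 1.901e+08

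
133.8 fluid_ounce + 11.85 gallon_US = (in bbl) 0.307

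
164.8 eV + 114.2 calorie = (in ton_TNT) 1.142e-07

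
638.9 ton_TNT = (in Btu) 2.534e+09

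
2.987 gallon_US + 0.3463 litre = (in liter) 11.65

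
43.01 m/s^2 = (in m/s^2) 43.01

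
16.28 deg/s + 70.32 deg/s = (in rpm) 14.43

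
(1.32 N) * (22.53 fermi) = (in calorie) 7.108e-15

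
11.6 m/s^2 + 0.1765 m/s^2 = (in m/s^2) 11.78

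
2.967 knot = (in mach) 0.004483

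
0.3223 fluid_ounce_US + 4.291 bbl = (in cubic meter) 0.6822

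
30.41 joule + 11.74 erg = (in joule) 30.41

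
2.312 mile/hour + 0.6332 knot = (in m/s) 1.359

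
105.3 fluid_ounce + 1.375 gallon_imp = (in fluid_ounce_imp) 329.6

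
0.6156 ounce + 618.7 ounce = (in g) 1.756e+04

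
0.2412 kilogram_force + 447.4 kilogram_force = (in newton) 4390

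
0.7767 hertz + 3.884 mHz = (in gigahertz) 7.806e-10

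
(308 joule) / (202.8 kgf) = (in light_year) 1.637e-17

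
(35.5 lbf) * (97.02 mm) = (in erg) 1.532e+08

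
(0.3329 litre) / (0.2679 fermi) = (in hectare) 1.243e+08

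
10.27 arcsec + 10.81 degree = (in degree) 10.81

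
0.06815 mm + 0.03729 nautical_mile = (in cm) 6906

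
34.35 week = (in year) 0.6588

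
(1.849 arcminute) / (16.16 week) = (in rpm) 5.255e-10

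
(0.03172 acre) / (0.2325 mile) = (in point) 972.5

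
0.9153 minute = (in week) 9.08e-05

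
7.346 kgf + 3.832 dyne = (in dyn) 7.204e+06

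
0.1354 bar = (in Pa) 1.354e+04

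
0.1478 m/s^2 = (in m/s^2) 0.1478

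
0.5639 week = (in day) 3.947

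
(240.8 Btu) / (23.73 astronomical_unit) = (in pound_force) 1.609e-08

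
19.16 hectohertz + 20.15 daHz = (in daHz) 211.8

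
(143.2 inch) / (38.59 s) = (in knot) 0.1832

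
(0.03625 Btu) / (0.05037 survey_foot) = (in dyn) 2.491e+08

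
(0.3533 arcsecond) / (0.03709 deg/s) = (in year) 8.39e-11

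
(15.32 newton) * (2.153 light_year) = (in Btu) 2.958e+14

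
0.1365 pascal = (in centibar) 0.0001365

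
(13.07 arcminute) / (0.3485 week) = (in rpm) 1.722e-07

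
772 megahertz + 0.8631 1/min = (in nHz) 7.72e+17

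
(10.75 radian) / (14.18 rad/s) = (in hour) 0.0002106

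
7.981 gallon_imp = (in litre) 36.28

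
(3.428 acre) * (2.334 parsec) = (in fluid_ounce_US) 3.378e+25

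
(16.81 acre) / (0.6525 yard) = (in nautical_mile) 61.56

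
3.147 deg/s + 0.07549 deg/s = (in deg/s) 3.222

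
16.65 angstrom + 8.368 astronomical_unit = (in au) 8.368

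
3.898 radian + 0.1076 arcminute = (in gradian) 248.2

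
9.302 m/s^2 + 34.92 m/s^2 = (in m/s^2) 44.22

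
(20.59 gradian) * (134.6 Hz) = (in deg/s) 2494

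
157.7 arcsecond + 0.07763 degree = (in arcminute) 7.286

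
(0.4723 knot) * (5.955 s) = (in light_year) 1.529e-16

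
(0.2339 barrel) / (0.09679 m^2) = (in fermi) 3.842e+14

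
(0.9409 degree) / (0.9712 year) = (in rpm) 5.12e-09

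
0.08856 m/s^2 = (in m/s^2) 0.08856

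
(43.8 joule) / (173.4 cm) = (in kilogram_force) 2.576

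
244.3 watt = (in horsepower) 0.3276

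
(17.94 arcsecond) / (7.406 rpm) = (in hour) 3.115e-08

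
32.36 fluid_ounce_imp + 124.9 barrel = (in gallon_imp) 4368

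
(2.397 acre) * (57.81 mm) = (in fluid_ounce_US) 1.896e+07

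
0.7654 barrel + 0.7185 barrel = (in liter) 235.9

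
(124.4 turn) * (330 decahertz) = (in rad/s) 2.579e+06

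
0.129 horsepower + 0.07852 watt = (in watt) 96.27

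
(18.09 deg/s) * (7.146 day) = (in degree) 1.117e+07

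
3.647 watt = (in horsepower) 0.004891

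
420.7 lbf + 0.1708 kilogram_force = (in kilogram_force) 191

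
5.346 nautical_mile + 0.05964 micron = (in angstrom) 9.901e+13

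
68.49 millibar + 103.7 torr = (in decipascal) 2.067e+05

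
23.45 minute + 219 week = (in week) 219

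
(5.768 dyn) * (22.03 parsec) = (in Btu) 3.716e+10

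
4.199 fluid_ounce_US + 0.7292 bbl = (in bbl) 0.73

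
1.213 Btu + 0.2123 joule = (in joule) 1280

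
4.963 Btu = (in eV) 3.268e+22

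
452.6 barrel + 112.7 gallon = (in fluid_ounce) 2.448e+06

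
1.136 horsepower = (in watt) 847.1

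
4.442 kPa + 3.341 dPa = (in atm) 0.04384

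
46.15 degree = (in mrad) 805.5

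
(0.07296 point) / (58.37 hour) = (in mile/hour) 2.74e-10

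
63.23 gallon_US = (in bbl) 1.505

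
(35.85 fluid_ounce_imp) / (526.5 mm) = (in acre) 4.781e-07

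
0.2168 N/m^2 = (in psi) 3.144e-05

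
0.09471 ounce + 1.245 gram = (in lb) 0.008664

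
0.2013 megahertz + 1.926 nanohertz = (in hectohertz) 2013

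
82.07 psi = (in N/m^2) 5.659e+05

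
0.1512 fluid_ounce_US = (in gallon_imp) 0.0009836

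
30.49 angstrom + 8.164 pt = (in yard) 0.00315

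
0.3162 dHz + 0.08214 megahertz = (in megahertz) 0.08214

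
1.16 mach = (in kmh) 1422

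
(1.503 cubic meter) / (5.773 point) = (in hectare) 0.0738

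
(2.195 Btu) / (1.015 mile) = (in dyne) 1.418e+05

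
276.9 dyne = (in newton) 0.002769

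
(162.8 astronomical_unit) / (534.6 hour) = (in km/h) 4.556e+07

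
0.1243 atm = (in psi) 1.827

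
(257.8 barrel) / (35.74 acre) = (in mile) 1.761e-07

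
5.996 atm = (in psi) 88.12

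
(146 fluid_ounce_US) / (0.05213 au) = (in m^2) 5.537e-13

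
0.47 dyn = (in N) 4.7e-06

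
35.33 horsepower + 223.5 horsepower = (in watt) 1.93e+05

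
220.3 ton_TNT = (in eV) 5.753e+30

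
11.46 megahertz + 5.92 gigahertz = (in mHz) 5.931e+12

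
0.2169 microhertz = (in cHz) 2.169e-05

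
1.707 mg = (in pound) 3.763e-06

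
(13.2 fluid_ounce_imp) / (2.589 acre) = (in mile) 2.224e-11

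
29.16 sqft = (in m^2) 2.709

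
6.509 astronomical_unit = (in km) 9.737e+08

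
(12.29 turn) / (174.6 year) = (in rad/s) 1.402e-08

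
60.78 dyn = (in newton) 0.0006078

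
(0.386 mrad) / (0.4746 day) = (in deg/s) 5.393e-07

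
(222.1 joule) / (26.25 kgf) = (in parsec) 2.796e-17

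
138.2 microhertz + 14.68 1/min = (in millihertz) 244.8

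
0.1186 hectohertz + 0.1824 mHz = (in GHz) 1.186e-08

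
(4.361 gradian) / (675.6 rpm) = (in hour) 2.69e-07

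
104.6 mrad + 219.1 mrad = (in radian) 0.3237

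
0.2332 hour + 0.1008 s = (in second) 839.6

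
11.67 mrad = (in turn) 0.001857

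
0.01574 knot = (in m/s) 0.008097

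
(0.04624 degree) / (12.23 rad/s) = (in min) 1.1e-06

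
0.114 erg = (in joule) 1.14e-08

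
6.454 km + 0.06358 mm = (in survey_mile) 4.01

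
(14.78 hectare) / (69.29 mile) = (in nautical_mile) 0.0007157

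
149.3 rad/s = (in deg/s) 8554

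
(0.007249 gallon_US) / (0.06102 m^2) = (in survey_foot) 0.001475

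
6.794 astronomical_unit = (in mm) 1.016e+15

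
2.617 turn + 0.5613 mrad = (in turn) 2.617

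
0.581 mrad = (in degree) 0.03329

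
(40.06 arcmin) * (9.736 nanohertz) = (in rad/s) 1.135e-10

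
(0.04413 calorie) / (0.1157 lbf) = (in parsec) 1.163e-17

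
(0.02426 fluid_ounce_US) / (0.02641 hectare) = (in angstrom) 27.17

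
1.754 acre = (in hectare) 0.7098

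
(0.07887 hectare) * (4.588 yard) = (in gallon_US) 8.741e+05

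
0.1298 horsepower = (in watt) 96.79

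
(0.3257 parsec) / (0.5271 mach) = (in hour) 1.555e+10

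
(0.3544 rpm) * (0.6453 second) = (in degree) 1.372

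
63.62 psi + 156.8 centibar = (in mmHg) 4466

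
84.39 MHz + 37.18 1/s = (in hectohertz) 8.439e+05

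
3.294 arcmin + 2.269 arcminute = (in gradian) 0.103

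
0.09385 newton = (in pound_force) 0.0211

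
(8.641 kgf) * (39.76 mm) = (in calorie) 0.8053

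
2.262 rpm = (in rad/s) 0.2369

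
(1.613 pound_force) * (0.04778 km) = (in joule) 342.8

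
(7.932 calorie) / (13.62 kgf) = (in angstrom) 2.485e+09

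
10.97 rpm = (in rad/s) 1.149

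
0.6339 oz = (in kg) 0.01797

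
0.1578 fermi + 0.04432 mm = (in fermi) 4.432e+10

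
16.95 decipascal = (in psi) 0.0002458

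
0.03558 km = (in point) 1.009e+05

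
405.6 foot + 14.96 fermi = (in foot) 405.6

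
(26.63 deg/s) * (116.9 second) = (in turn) 8.647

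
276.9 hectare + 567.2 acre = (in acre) 1251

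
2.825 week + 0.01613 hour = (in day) 19.78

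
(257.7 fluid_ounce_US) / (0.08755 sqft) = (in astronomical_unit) 6.263e-12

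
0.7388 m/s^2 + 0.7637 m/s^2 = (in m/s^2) 1.502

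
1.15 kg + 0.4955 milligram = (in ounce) 40.57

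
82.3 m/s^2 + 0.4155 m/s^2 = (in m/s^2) 82.72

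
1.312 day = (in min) 1889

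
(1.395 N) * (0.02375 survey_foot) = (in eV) 6.303e+16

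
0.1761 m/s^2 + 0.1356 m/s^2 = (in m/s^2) 0.3117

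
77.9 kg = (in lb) 171.7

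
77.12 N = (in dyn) 7.712e+06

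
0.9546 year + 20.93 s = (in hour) 8362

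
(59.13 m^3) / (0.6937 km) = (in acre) 2.106e-05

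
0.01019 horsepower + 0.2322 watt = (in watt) 7.831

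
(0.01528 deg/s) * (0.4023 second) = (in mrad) 0.1073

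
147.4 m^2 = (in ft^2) 1587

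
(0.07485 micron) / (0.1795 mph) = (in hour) 2.591e-10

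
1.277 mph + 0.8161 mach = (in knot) 541.3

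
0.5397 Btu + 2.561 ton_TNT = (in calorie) 2.561e+09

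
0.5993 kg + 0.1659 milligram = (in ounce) 21.14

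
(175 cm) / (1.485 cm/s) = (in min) 1.964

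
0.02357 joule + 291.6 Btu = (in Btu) 291.6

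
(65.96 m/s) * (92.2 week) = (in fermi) 3.678e+24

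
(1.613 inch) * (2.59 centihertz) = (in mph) 0.002374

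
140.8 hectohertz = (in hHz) 140.8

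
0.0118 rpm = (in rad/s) 0.001236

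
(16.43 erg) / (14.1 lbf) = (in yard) 2.865e-08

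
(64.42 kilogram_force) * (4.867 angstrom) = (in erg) 3.075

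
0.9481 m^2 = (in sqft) 10.21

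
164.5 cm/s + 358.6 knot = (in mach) 0.5466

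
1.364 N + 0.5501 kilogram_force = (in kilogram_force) 0.6892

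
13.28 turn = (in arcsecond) 1.721e+07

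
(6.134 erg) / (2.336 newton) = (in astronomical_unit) 1.755e-18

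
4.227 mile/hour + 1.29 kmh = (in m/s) 2.248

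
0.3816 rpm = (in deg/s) 2.29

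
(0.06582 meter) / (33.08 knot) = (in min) 6.446e-05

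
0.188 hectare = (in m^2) 1880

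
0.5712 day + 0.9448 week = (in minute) 1.035e+04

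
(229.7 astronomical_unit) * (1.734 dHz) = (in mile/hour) 1.333e+13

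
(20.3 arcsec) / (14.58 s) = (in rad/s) 6.75e-06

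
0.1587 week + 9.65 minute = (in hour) 26.82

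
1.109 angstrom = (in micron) 0.0001109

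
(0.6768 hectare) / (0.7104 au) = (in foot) 2.089e-07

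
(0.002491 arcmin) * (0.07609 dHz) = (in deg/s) 3.159e-07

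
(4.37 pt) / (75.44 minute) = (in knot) 6.621e-07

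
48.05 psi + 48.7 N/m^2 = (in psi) 48.06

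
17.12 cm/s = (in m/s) 0.1712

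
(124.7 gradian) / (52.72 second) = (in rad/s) 0.03715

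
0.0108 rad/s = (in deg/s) 0.6188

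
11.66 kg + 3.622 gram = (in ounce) 411.4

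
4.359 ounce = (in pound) 0.2724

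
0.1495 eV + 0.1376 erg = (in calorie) 3.289e-09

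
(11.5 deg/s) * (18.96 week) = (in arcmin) 7.912e+09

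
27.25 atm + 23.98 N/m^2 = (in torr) 2.071e+04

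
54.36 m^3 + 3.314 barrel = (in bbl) 345.2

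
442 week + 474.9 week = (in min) 9.242e+06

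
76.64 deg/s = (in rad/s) 1.338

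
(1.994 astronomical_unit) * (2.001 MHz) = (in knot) 1.16e+18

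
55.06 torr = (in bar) 0.07341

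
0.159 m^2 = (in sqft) 1.711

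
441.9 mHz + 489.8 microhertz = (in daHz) 0.04424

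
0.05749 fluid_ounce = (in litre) 0.0017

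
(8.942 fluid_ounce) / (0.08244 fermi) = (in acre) 7.927e+08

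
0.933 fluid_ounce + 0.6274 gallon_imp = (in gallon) 0.7608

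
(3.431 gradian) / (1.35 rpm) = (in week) 6.303e-07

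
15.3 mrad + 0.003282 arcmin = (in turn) 0.002435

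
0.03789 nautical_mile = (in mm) 7.017e+04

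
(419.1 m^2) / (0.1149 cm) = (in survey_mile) 226.6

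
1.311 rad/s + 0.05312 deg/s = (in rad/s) 1.312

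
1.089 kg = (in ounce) 38.41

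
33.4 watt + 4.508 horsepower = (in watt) 3395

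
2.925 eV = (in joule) 4.686e-19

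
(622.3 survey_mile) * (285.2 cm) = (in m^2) 2.856e+06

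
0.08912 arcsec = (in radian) 4.321e-07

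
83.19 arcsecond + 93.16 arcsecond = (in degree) 0.04899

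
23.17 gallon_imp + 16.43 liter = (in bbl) 0.7659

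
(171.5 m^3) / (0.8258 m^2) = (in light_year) 2.195e-14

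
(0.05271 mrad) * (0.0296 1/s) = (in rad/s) 1.56e-06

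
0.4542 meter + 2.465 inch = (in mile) 0.0003211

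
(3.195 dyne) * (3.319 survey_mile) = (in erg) 1.707e+06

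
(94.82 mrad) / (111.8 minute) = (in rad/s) 1.414e-05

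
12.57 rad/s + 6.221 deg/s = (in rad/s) 12.68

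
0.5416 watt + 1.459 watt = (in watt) 2.001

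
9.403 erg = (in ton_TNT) 2.247e-16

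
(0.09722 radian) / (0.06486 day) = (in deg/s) 0.000994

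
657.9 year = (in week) 3.43e+04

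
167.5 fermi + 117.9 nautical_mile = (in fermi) 2.184e+20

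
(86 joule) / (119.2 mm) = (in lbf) 162.2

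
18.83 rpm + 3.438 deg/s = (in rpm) 19.4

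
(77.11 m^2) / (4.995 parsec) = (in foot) 1.641e-15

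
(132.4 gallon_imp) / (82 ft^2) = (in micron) 7.901e+04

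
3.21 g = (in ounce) 0.1132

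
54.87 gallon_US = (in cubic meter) 0.2077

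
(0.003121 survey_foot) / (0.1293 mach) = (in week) 3.573e-11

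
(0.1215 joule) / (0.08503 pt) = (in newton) 4050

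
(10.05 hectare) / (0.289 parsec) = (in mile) 7.003e-15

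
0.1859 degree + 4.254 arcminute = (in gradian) 0.2853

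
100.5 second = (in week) 0.0001662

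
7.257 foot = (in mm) 2212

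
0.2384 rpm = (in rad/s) 0.02497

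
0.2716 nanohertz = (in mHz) 2.716e-07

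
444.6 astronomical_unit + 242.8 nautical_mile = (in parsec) 0.002155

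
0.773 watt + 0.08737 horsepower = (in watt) 65.92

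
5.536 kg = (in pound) 12.2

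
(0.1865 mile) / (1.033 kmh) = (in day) 0.01211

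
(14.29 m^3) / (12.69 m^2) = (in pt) 3192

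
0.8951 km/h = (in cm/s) 24.86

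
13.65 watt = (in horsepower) 0.0183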